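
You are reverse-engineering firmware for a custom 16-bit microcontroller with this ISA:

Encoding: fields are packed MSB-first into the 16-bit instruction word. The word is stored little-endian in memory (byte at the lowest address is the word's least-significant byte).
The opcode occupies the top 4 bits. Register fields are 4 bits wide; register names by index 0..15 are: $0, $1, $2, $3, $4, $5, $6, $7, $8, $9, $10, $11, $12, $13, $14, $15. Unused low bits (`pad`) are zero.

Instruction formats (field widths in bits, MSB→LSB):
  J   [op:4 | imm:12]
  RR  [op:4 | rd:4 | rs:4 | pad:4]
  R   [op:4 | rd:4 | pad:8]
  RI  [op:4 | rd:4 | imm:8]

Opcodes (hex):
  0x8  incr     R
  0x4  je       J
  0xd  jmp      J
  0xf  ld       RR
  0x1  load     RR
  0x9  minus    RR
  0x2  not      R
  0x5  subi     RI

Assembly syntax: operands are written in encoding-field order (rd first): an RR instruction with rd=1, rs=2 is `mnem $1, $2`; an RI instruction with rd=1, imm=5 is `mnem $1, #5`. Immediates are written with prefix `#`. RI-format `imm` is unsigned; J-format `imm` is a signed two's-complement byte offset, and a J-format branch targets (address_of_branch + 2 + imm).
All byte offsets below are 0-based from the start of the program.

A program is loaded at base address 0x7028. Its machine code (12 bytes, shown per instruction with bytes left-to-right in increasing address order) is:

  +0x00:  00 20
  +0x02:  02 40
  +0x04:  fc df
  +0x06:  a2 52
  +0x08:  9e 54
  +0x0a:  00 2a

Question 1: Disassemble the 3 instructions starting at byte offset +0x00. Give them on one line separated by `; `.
not $0; je #2; jmp #-4

off 0x00: read 00 20 as little → 0x2000
  op=0x2000>>12=0x2 ⇒ not (R)
  [11:8] rd=0 = $0
off 0x02: read 02 40 as little → 0x4002
  op=0x4002>>12=0x4 ⇒ je (J)
  [11:0] imm=2 = #2
off 0x04: read fc df as little → 0xdffc
  op=0xdffc>>12=0xd ⇒ jmp (J)
  [11:0] imm=4092 (s12→-4) = #-4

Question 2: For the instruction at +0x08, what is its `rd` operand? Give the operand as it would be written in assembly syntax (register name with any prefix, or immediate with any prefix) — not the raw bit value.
$4

off 0x08: read 9e 54 as little → 0x549e
  op=0x549e>>12=0x5 ⇒ subi (RI)
  [11:8] rd=4 = $4
  [7:0] imm=158 = #158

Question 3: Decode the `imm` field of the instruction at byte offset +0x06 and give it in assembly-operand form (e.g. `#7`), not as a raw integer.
#162

@+06  little-endian(a2 52) = 0x52a2
  top 4b → 0x5 → subi [RI]
  rd@[11:8]=0x2 ⇒ $2
  imm@[7:0]=0xa2 ⇒ #162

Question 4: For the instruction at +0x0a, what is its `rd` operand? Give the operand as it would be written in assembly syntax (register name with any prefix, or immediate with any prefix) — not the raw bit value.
+0x0a: 00 2a ⇒ word 0x2a00 (little)
  top 4b → 0x2 → not [R]
  rd: (w>>8)&0xf=0xa → $10

$10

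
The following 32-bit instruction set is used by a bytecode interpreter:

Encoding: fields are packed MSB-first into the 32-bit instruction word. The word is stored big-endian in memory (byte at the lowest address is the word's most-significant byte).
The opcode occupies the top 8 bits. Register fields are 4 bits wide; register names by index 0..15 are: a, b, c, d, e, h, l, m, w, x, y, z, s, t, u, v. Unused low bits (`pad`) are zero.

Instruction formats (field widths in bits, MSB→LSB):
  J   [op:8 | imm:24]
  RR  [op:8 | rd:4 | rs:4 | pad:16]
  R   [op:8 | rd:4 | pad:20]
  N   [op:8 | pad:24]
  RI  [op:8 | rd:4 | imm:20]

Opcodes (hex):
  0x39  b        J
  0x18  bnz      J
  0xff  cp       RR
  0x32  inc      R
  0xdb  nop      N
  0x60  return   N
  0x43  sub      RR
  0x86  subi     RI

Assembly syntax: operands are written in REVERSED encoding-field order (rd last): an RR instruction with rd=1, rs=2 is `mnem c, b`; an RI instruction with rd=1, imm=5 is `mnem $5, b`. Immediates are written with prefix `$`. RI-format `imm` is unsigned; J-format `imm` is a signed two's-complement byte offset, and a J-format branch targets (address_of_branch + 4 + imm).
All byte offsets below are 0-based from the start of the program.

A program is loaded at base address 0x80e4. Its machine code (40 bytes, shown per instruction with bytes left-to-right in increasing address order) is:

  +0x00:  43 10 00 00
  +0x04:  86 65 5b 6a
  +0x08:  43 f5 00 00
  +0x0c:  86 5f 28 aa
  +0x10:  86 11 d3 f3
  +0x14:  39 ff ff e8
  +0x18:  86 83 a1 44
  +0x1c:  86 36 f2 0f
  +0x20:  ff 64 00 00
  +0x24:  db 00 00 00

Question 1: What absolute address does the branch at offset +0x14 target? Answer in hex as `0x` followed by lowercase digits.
off 0x14: read 39 ff ff e8 as big → 0x39ffffe8
  opcode bits[31:24]=0x39: b/J
  imm: (w>>0)&0xffffff=0xffffe8 (s24→-24) → $-24
  target = base 0x80e4 + off 0x14 + 4 + imm -24 = 0x80e4

0x80e4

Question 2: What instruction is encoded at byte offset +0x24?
+0x24: db 00 00 00 ⇒ word 0xdb000000 (big)
  top 8b → 0xdb → nop [N]

nop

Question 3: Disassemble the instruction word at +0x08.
[08] 43 f5 00 00 → 0x43f50000
  op=0x43f50000>>24=0x43 ⇒ sub (RR)
  rd@[23:20]=0xf ⇒ v
  rs@[19:16]=0x5 ⇒ h

sub h, v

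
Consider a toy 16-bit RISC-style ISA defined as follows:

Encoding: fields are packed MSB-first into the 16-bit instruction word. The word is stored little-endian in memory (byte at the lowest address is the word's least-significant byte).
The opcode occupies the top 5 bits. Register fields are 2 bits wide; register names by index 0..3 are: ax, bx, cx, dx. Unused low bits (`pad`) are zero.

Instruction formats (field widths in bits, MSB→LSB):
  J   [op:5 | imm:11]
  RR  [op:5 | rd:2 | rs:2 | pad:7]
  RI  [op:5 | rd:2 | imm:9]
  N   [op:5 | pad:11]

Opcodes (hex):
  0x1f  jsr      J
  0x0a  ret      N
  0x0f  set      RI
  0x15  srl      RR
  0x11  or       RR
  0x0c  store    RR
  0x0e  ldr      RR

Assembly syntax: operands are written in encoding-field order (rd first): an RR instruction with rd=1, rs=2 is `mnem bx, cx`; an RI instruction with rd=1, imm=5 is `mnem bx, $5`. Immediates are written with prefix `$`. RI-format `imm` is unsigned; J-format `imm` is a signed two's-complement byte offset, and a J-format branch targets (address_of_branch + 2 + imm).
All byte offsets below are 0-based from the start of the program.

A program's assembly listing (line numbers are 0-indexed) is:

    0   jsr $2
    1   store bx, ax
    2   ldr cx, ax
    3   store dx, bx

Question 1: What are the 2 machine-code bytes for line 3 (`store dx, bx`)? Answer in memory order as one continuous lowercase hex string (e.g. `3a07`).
3. store fields op=0xc:5|rd=3:2|rs=1:2|pad=0:7 → word 6680h → 80 66

8066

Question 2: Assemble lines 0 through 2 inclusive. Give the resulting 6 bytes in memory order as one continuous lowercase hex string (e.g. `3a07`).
02f800620074

L0: jsr op=0x1f:5|imm=2:11 ⇒ 0xf802 ⇒ little 02 f8
L1: store op=0xc:5|rd=1:2|rs=0:2|pad=0:7 ⇒ 0x6200 ⇒ little 00 62
L2: ldr op=0xe:5|rd=2:2|rs=0:2|pad=0:7 ⇒ 0x7400 ⇒ little 00 74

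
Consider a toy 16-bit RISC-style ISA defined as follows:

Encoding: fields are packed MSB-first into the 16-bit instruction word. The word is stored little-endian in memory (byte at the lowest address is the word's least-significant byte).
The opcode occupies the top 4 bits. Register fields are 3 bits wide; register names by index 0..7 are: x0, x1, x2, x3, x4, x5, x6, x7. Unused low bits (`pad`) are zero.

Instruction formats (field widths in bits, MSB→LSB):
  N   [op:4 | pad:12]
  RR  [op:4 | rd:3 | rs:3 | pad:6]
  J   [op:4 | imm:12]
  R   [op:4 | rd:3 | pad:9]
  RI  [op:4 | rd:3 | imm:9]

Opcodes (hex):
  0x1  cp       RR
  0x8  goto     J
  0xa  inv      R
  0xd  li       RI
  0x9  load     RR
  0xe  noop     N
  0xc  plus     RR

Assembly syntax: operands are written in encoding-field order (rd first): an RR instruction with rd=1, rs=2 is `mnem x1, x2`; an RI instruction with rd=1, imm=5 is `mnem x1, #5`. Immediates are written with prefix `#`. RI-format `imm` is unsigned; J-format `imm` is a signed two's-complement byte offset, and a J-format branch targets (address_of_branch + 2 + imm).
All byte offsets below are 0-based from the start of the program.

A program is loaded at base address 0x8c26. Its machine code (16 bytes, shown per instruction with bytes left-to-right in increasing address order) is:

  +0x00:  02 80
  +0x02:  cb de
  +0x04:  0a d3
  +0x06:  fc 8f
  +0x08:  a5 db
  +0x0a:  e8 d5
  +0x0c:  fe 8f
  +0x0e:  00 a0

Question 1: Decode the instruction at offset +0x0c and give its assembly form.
[0c] fe 8f → 0x8ffe
  opcode bits[15:12]=0x8: goto/J
  [11:0] imm=4094 (s12→-2) = #-2

goto #-2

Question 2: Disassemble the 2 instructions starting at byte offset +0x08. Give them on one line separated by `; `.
li x5, #421; li x2, #488

[08] a5 db → 0xdba5
  op=0xdba5>>12=0xd ⇒ li (RI)
  rd: (w>>9)&0x7=0x5 → x5
  imm: (w>>0)&0x1ff=0x1a5 → #421
[0a] e8 d5 → 0xd5e8
  op=0xd5e8>>12=0xd ⇒ li (RI)
  rd: (w>>9)&0x7=0x2 → x2
  imm: (w>>0)&0x1ff=0x1e8 → #488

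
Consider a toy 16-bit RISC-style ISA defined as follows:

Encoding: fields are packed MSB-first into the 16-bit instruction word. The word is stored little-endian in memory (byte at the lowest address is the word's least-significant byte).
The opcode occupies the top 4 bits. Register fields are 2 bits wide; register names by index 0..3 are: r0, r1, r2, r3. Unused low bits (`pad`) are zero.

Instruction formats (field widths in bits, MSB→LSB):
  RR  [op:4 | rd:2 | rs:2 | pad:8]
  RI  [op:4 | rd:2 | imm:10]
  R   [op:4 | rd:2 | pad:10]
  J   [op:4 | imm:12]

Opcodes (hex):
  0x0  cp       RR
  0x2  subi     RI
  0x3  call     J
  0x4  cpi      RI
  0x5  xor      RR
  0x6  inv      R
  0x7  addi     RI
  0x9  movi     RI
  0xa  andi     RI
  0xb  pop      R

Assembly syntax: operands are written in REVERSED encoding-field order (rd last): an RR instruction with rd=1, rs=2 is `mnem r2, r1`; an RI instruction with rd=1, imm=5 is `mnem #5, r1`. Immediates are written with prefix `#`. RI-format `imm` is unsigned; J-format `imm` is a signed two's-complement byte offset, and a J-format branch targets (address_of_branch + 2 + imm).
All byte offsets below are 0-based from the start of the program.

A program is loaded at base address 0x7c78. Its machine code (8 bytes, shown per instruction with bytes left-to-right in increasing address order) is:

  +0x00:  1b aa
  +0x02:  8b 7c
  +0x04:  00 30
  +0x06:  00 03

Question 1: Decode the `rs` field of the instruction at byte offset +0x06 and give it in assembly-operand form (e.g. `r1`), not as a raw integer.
+0x06: 00 03 ⇒ word 0x0300 (little)
  opcode bits[15:12]=0x0: cp/RR
  [11:10] rd=0 = r0
  [9:8] rs=3 = r3

r3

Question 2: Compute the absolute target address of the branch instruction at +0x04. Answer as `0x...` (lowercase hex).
@+04  little-endian(00 30) = 0x3000
  opcode bits[15:12]=0x3: call/J
  imm@[11:0]=0x0 ⇒ #0
  target = base 0x7c78 + off 0x04 + 2 + imm 0 = 0x7c7e

0x7c7e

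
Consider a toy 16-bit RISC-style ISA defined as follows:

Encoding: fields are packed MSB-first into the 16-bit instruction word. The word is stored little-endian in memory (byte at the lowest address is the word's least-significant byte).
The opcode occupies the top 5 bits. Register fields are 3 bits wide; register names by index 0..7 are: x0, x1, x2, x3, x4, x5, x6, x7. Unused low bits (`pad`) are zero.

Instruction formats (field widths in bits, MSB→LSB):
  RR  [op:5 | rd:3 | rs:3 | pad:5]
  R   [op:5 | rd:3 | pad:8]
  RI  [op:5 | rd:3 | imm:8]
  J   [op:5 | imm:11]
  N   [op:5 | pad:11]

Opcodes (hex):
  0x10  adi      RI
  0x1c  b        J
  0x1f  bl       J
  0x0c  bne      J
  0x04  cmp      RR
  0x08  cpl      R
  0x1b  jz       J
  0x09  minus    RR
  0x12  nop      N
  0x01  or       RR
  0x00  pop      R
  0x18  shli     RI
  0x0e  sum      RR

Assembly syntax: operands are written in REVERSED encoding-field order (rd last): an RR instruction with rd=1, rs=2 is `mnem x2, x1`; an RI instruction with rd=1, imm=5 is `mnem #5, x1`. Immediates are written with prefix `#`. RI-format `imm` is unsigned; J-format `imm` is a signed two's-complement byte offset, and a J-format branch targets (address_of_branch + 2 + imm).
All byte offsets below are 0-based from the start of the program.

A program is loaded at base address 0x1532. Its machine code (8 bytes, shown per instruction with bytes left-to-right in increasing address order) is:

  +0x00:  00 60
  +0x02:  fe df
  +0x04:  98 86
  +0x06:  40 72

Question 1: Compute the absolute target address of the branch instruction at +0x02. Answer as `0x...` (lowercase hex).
0x1534

[02] fe df → 0xdffe
  op=0xdffe>>11=0x1b ⇒ jz (J)
  imm@[10:0]=0x7fe (s11→-2) ⇒ #-2
  target = base 0x1532 + off 0x02 + 2 + imm -2 = 0x1534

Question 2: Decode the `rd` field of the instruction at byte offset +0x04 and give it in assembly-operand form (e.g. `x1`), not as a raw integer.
x6

+0x04: 98 86 ⇒ word 0x8698 (little)
  op=0x8698>>11=0x10 ⇒ adi (RI)
  rd: (w>>8)&0x7=0x6 → x6
  imm: (w>>0)&0xff=0x98 → #152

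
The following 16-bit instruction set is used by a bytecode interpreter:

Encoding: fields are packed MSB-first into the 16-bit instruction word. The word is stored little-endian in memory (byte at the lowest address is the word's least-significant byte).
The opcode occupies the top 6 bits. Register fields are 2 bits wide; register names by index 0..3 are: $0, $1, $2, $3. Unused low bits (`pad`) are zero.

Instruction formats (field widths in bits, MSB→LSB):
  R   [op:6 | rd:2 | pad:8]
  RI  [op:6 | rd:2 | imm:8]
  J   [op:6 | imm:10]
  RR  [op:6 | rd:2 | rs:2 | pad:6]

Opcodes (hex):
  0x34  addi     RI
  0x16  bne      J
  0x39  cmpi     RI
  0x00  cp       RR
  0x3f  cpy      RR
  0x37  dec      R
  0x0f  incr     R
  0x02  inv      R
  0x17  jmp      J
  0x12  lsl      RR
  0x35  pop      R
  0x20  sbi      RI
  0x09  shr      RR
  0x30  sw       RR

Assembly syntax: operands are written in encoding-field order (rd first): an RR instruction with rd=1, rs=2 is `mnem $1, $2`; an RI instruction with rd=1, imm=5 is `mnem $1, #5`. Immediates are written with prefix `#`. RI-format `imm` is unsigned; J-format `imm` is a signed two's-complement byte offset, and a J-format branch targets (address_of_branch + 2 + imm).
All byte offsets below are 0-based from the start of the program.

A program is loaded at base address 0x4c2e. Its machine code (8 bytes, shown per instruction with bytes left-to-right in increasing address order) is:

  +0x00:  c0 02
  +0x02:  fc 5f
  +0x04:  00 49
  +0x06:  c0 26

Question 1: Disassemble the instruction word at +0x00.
@+00  little-endian(c0 02) = 0x02c0
  opcode bits[15:10]=0x0: cp/RR
  rd: (w>>8)&0x3=0x2 → $2
  rs: (w>>6)&0x3=0x3 → $3

cp $2, $3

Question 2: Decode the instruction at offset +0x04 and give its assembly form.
+0x04: 00 49 ⇒ word 0x4900 (little)
  op=0x4900>>10=0x12 ⇒ lsl (RR)
  rd: (w>>8)&0x3=0x1 → $1
  rs: (w>>6)&0x3=0x0 → $0

lsl $1, $0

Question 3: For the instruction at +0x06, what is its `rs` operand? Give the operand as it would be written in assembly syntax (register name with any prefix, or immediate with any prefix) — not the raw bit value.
$3

[06] c0 26 → 0x26c0
  opcode bits[15:10]=0x9: shr/RR
  [9:8] rd=2 = $2
  [7:6] rs=3 = $3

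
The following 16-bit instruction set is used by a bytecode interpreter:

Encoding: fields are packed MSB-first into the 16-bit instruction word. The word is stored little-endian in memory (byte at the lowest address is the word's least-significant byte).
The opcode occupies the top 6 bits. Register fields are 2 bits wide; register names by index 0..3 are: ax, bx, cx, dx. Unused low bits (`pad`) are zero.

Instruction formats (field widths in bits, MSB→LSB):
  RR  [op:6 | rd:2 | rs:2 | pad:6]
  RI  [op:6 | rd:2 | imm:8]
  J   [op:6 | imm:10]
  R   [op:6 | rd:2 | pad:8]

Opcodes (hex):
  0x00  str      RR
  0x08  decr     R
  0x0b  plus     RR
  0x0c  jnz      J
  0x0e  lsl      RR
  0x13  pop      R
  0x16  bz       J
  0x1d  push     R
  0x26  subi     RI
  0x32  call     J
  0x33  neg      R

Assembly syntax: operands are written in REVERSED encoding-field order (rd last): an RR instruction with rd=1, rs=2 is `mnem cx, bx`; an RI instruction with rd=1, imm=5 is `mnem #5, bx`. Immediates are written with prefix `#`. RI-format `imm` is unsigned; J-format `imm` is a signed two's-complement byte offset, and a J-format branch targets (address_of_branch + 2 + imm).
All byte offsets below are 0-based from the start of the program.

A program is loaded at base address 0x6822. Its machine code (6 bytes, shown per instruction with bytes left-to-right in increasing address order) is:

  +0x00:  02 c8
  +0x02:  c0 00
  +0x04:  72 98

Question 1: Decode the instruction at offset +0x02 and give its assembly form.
str dx, ax

off 0x02: read c0 00 as little → 0x00c0
  top 6b → 0x0 → str [RR]
  rd@[9:8]=0x0 ⇒ ax
  rs@[7:6]=0x3 ⇒ dx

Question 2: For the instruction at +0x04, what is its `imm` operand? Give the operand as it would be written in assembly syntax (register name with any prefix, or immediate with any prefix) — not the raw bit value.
+0x04: 72 98 ⇒ word 0x9872 (little)
  op=0x9872>>10=0x26 ⇒ subi (RI)
  [9:8] rd=0 = ax
  [7:0] imm=114 = #114

#114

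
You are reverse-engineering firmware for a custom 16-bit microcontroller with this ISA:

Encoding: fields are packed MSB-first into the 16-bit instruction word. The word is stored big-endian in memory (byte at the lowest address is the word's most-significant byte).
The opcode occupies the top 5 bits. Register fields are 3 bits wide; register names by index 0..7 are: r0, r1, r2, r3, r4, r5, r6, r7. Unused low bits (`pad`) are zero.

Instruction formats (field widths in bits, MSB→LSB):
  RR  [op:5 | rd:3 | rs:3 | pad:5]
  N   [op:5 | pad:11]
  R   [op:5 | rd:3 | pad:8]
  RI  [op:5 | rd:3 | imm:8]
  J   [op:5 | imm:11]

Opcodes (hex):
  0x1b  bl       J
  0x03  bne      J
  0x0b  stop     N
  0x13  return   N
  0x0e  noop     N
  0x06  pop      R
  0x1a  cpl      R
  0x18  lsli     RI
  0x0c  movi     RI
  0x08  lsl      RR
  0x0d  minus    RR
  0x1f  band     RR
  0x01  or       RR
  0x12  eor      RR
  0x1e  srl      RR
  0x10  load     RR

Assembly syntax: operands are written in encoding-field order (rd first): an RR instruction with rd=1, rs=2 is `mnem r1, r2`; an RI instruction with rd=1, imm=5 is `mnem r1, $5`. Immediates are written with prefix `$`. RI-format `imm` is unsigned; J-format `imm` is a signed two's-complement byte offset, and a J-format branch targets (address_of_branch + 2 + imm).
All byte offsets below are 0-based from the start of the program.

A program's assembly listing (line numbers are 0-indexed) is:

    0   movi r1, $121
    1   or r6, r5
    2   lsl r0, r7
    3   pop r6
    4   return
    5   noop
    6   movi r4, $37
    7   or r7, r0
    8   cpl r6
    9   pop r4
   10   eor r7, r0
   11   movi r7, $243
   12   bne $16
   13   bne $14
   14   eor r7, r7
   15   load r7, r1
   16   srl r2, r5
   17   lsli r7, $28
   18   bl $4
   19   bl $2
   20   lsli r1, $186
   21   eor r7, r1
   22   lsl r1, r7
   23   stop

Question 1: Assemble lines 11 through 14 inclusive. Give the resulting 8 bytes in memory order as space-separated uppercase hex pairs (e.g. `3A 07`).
L11: movi op=0xc:5|rd=7:3|imm=243:8 ⇒ 0x67f3 ⇒ big 67 f3
L12: bne op=0x3:5|imm=16:11 ⇒ 0x1810 ⇒ big 18 10
L13: bne op=0x3:5|imm=14:11 ⇒ 0x180e ⇒ big 18 0e
L14: eor op=0x12:5|rd=7:3|rs=7:3|pad=0:5 ⇒ 0x97e0 ⇒ big 97 e0

67 F3 18 10 18 0E 97 E0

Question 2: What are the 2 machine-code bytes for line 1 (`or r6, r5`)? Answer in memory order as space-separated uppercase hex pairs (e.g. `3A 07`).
0E A0

L1: or op=0x1:5|rd=6:3|rs=5:3|pad=0:5 ⇒ 0x0ea0 ⇒ big 0e a0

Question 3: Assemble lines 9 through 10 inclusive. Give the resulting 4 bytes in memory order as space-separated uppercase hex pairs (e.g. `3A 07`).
34 00 97 00

9. pop fields op=0x6:5|rd=4:3|pad=0:8 → word 3400h → 34 00
10. eor fields op=0x12:5|rd=7:3|rs=0:3|pad=0:5 → word 9700h → 97 00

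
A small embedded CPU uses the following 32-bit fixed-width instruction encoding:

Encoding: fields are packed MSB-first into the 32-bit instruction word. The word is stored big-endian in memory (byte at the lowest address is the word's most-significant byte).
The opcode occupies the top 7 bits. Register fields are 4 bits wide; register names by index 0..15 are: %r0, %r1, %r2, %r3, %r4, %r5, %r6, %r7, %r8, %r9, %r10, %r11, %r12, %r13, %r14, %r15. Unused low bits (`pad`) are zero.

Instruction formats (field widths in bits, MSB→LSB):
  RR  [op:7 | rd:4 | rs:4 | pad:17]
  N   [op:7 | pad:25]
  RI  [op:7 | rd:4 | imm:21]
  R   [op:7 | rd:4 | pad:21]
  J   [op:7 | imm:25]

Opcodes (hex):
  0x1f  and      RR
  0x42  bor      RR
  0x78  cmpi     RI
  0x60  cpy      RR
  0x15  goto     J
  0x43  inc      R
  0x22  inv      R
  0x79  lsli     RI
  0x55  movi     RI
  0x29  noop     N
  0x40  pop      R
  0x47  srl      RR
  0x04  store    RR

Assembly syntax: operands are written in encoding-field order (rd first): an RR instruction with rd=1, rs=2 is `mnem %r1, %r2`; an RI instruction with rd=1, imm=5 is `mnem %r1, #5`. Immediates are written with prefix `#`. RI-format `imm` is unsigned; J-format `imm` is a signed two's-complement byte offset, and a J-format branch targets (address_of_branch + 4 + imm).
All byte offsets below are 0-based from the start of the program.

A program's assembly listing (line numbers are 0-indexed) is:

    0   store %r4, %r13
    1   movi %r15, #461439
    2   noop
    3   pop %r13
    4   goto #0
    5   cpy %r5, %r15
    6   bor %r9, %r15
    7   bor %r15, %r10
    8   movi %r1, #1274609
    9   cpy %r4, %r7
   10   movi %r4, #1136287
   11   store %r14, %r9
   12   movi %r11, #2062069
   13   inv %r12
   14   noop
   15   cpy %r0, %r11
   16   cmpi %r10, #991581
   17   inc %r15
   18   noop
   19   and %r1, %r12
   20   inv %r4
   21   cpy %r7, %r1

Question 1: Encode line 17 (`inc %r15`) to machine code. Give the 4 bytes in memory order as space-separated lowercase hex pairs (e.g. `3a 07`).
line 17 (inc): pack op=0x43:7|rd=15:4|pad=0:21 = 0x87e00000; big→ 87 e0 00 00

87 e0 00 00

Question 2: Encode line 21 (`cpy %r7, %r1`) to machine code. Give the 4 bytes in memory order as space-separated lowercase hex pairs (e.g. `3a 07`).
c0 e2 00 00

L21: cpy op=0x60:7|rd=7:4|rs=1:4|pad=0:17 ⇒ 0xc0e20000 ⇒ big c0 e2 00 00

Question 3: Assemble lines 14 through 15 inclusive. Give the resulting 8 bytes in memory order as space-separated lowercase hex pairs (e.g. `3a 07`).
52 00 00 00 c0 16 00 00

line 14 (noop): pack op=0x29:7|pad=0:25 = 0x52000000; big→ 52 00 00 00
line 15 (cpy): pack op=0x60:7|rd=0:4|rs=11:4|pad=0:17 = 0xc0160000; big→ c0 16 00 00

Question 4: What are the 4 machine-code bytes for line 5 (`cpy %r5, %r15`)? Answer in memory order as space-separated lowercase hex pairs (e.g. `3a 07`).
5. cpy fields op=0x60:7|rd=5:4|rs=15:4|pad=0:17 → word c0be0000h → c0 be 00 00

c0 be 00 00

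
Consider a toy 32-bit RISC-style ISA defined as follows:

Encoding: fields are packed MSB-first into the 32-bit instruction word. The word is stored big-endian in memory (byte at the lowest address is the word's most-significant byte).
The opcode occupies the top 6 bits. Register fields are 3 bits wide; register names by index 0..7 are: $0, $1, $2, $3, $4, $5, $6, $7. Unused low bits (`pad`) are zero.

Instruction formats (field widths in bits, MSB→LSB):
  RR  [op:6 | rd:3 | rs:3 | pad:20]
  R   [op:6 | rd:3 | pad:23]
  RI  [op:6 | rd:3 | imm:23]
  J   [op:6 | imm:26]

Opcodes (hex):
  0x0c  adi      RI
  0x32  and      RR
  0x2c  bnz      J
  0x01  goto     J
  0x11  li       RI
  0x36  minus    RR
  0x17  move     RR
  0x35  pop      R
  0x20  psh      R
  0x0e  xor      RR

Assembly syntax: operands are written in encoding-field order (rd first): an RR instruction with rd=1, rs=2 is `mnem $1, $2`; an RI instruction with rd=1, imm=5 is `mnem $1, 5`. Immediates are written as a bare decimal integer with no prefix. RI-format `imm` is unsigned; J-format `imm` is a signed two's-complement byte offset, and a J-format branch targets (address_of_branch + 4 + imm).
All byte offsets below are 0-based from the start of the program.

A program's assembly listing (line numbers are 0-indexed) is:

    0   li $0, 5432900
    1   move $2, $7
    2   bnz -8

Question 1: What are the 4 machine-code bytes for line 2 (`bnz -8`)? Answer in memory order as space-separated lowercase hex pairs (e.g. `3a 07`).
line 2 (bnz): pack op=0x2c:6|imm=-8:26 = 0xb3fffff8; big→ b3 ff ff f8

b3 ff ff f8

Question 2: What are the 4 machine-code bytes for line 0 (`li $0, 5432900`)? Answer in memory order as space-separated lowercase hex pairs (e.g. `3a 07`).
0. li fields op=0x11:6|rd=0:3|imm=5432900:23 → word 4452e644h → 44 52 e6 44

44 52 e6 44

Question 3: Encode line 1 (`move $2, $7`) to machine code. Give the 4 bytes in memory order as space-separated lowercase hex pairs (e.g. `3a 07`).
L1: move op=0x17:6|rd=2:3|rs=7:3|pad=0:20 ⇒ 0x5d700000 ⇒ big 5d 70 00 00

5d 70 00 00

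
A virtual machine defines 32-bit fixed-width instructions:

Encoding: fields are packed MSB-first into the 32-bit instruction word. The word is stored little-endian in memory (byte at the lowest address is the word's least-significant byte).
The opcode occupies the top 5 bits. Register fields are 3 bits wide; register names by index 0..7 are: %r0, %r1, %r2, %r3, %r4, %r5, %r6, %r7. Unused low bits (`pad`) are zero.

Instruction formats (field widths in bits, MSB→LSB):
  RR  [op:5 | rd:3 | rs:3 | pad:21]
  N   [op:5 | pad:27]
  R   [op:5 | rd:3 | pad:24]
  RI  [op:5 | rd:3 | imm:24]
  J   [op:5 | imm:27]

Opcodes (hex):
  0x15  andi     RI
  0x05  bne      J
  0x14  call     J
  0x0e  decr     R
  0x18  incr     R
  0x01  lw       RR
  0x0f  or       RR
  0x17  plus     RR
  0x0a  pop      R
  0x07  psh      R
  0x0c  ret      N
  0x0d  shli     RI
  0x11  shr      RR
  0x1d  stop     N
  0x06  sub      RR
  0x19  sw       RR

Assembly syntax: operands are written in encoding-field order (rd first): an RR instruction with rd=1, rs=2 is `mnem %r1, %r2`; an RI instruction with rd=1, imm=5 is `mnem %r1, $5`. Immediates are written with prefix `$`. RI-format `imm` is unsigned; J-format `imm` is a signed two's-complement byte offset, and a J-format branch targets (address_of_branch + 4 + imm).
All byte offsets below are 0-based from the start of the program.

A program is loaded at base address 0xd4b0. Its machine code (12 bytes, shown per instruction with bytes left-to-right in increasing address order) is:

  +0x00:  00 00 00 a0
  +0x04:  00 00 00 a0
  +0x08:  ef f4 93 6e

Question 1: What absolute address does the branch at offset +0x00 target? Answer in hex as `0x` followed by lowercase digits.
0xd4b4

@+00  little-endian(00 00 00 a0) = 0xa0000000
  top 5b → 0x14 → call [J]
  [26:0] imm=0 = $0
  target = base 0xd4b0 + off 0x00 + 4 + imm 0 = 0xd4b4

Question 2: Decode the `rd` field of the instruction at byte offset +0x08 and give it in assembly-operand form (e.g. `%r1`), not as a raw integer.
%r6

@+08  little-endian(ef f4 93 6e) = 0x6e93f4ef
  op=0x6e93f4ef>>27=0xd ⇒ shli (RI)
  rd@[26:24]=0x6 ⇒ %r6
  imm@[23:0]=0x93f4ef ⇒ $9696495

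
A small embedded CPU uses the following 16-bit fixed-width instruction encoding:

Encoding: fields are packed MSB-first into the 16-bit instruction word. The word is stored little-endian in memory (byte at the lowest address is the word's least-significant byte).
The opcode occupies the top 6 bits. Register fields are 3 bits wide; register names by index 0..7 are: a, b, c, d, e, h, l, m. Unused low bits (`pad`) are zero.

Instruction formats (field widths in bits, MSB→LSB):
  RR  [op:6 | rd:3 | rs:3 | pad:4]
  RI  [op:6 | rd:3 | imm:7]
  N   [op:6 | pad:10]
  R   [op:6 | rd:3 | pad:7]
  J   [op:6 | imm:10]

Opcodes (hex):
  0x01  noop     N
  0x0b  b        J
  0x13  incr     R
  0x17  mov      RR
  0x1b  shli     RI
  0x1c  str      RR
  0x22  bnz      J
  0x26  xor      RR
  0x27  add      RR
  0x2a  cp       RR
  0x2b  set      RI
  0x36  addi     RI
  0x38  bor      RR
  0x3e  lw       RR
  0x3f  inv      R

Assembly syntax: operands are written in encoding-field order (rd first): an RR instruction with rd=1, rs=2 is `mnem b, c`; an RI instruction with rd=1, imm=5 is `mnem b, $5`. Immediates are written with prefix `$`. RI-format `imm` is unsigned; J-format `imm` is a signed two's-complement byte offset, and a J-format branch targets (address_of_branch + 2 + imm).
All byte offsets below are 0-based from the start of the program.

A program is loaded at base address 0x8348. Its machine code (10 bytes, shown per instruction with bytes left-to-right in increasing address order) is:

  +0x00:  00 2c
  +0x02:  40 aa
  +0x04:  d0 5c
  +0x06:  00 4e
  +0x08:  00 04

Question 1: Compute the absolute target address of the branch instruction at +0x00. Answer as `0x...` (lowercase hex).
0x834a

+0x00: 00 2c ⇒ word 0x2c00 (little)
  top 6b → 0xb → b [J]
  imm@[9:0]=0x0 ⇒ $0
  target = base 0x8348 + off 0x00 + 2 + imm 0 = 0x834a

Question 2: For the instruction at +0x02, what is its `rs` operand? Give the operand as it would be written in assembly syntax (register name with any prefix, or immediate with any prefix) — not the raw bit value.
e

+0x02: 40 aa ⇒ word 0xaa40 (little)
  opcode bits[15:10]=0x2a: cp/RR
  rd@[9:7]=0x4 ⇒ e
  rs@[6:4]=0x4 ⇒ e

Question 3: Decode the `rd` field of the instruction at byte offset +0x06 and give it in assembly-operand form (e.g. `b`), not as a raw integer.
e

@+06  little-endian(00 4e) = 0x4e00
  opcode bits[15:10]=0x13: incr/R
  rd: (w>>7)&0x7=0x4 → e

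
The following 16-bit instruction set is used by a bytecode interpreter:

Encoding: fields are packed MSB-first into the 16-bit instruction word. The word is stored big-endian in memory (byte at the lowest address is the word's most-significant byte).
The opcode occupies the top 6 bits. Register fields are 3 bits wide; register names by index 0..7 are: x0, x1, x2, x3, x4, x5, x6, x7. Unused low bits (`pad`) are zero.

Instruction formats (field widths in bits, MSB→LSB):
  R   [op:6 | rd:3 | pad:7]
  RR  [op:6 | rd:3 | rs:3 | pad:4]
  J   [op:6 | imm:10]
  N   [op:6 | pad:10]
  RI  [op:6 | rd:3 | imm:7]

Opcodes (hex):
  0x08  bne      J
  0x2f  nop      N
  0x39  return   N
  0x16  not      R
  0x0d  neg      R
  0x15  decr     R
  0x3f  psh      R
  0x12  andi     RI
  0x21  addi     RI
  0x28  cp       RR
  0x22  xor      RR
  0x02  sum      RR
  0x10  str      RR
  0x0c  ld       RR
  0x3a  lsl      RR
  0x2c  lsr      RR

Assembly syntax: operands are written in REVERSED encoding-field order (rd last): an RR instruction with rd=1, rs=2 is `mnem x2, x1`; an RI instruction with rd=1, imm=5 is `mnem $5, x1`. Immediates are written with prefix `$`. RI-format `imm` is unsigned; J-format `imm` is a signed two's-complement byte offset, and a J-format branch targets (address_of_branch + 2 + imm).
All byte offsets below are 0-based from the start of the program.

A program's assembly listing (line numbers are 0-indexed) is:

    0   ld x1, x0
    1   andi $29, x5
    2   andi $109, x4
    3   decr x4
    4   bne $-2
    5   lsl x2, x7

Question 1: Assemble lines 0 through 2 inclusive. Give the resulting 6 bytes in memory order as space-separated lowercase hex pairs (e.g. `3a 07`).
30 10 4a 9d 4a 6d

0. ld fields op=0xc:6|rd=0:3|rs=1:3|pad=0:4 → word 3010h → 30 10
1. andi fields op=0x12:6|rd=5:3|imm=29:7 → word 4a9dh → 4a 9d
2. andi fields op=0x12:6|rd=4:3|imm=109:7 → word 4a6dh → 4a 6d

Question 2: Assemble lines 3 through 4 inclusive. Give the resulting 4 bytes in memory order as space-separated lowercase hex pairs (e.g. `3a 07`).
56 00 23 fe

L3: decr op=0x15:6|rd=4:3|pad=0:7 ⇒ 0x5600 ⇒ big 56 00
L4: bne op=0x8:6|imm=-2:10 ⇒ 0x23fe ⇒ big 23 fe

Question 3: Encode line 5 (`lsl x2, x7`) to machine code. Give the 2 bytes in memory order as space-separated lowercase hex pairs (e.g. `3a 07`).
line 5 (lsl): pack op=0x3a:6|rd=7:3|rs=2:3|pad=0:4 = 0xeba0; big→ eb a0

eb a0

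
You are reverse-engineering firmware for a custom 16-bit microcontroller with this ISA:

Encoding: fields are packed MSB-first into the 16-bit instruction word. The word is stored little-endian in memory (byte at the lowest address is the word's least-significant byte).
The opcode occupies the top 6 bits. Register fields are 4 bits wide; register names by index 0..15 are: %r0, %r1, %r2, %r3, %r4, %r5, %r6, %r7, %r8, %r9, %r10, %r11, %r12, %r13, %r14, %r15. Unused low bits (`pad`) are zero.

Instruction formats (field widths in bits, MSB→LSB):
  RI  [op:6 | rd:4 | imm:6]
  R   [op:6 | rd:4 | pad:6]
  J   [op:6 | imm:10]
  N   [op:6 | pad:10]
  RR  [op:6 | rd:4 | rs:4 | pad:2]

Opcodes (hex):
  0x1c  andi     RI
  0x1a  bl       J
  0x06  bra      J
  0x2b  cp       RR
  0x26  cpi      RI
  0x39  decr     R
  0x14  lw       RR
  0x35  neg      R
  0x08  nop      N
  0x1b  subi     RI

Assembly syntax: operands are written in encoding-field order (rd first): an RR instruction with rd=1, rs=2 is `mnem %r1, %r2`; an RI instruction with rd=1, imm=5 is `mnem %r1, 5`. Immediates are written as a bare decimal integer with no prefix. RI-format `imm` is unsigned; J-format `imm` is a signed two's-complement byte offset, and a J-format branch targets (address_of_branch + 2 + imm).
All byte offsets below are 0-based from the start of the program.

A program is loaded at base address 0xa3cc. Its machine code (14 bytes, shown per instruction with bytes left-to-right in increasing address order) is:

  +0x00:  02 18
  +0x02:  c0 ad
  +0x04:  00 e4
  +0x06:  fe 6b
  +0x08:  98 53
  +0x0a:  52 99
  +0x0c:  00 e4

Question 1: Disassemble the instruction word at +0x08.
off 0x08: read 98 53 as little → 0x5398
  op=0x5398>>10=0x14 ⇒ lw (RR)
  [9:6] rd=14 = %r14
  [5:2] rs=6 = %r6

lw %r14, %r6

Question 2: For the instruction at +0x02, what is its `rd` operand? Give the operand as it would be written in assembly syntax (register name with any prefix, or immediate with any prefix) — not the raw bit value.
%r7

[02] c0 ad → 0xadc0
  opcode bits[15:10]=0x2b: cp/RR
  rd: (w>>6)&0xf=0x7 → %r7
  rs: (w>>2)&0xf=0x0 → %r0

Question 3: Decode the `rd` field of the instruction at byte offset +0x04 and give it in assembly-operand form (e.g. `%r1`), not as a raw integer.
off 0x04: read 00 e4 as little → 0xe400
  op=0xe400>>10=0x39 ⇒ decr (R)
  [9:6] rd=0 = %r0

%r0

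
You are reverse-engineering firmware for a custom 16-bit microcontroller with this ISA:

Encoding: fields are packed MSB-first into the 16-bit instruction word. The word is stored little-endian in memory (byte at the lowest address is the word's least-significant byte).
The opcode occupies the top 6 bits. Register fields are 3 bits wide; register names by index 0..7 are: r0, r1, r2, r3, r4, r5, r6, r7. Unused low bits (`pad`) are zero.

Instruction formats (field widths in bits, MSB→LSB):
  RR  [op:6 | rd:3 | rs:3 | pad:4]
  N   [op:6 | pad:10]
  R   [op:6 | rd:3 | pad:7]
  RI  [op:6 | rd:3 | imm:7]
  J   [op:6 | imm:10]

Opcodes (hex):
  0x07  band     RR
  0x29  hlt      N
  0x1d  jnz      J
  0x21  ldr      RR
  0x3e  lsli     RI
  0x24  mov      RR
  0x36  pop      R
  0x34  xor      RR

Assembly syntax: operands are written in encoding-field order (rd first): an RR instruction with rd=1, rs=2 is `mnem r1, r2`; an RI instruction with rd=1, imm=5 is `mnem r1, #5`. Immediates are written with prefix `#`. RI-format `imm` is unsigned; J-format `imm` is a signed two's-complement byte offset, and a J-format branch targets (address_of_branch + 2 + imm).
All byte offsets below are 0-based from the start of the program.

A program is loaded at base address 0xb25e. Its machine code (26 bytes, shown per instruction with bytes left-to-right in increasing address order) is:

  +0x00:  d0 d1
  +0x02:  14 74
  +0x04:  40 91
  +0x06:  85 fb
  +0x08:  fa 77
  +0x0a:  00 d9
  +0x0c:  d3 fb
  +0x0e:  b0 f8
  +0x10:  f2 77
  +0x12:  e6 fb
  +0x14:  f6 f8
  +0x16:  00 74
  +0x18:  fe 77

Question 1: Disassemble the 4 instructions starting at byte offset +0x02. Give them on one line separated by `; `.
+0x02: 14 74 ⇒ word 0x7414 (little)
  op=0x7414>>10=0x1d ⇒ jnz (J)
  imm: (w>>0)&0x3ff=0x14 → #20
+0x04: 40 91 ⇒ word 0x9140 (little)
  op=0x9140>>10=0x24 ⇒ mov (RR)
  rd: (w>>7)&0x7=0x2 → r2
  rs: (w>>4)&0x7=0x4 → r4
+0x06: 85 fb ⇒ word 0xfb85 (little)
  op=0xfb85>>10=0x3e ⇒ lsli (RI)
  rd: (w>>7)&0x7=0x7 → r7
  imm: (w>>0)&0x7f=0x5 → #5
+0x08: fa 77 ⇒ word 0x77fa (little)
  op=0x77fa>>10=0x1d ⇒ jnz (J)
  imm: (w>>0)&0x3ff=0x3fa (s10→-6) → #-6

jnz #20; mov r2, r4; lsli r7, #5; jnz #-6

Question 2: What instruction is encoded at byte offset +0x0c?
@+0c  little-endian(d3 fb) = 0xfbd3
  opcode bits[15:10]=0x3e: lsli/RI
  [9:7] rd=7 = r7
  [6:0] imm=83 = #83

lsli r7, #83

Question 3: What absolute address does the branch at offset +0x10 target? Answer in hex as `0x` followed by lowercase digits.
0xb262

+0x10: f2 77 ⇒ word 0x77f2 (little)
  opcode bits[15:10]=0x1d: jnz/J
  imm: (w>>0)&0x3ff=0x3f2 (s10→-14) → #-14
  target = base 0xb25e + off 0x10 + 2 + imm -14 = 0xb262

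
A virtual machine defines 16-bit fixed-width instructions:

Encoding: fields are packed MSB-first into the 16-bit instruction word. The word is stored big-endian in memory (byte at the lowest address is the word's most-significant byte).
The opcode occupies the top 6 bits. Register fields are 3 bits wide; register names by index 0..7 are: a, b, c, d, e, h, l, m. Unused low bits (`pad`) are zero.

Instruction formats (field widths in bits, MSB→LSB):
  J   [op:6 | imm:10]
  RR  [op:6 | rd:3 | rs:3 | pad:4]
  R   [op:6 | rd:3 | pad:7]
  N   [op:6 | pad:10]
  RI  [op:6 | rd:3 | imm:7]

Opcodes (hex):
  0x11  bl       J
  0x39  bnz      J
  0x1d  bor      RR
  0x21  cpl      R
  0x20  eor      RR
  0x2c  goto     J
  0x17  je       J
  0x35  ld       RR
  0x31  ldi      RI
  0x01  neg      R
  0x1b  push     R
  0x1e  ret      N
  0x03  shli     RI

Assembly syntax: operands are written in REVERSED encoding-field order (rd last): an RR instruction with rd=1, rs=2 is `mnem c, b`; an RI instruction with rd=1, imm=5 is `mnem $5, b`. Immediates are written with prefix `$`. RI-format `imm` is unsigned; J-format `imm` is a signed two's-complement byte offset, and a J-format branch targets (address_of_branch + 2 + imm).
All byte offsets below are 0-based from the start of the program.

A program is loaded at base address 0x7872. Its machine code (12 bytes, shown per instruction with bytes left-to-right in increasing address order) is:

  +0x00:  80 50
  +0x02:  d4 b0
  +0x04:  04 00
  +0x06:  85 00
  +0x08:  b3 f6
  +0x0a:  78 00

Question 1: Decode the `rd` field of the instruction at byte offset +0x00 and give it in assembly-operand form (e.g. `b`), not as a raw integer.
a

@+00  big-endian(80 50) = 0x8050
  op=0x8050>>10=0x20 ⇒ eor (RR)
  rd@[9:7]=0x0 ⇒ a
  rs@[6:4]=0x5 ⇒ h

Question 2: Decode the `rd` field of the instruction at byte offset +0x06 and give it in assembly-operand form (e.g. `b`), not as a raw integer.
c

+0x06: 85 00 ⇒ word 0x8500 (big)
  op=0x8500>>10=0x21 ⇒ cpl (R)
  rd@[9:7]=0x2 ⇒ c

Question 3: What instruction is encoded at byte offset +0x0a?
ret

off 0x0a: read 78 00 as big → 0x7800
  op=0x7800>>10=0x1e ⇒ ret (N)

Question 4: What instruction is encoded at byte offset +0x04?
@+04  big-endian(04 00) = 0x0400
  op=0x0400>>10=0x1 ⇒ neg (R)
  rd@[9:7]=0x0 ⇒ a

neg a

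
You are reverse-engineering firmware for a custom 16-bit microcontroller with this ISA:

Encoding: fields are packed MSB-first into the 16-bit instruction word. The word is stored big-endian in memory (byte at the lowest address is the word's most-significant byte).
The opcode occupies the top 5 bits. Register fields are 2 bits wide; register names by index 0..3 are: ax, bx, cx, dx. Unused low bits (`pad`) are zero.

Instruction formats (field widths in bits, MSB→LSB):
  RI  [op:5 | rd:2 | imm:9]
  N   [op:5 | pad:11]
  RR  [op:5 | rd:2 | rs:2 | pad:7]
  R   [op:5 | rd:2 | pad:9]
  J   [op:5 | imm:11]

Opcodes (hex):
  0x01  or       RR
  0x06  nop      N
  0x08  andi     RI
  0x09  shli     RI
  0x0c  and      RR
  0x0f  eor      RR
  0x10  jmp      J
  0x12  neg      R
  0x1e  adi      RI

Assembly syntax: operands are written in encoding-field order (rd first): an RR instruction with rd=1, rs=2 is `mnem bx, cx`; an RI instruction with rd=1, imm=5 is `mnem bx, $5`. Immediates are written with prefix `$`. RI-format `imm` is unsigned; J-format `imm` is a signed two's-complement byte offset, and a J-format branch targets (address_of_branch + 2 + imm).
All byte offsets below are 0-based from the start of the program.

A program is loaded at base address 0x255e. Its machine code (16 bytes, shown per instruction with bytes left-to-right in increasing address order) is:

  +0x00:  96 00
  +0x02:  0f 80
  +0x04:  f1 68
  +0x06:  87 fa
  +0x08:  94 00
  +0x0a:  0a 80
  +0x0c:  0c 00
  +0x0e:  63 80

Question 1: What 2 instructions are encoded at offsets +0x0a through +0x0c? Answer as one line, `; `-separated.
or bx, bx; or cx, ax

+0x0a: 0a 80 ⇒ word 0x0a80 (big)
  opcode bits[15:11]=0x1: or/RR
  rd@[10:9]=0x1 ⇒ bx
  rs@[8:7]=0x1 ⇒ bx
+0x0c: 0c 00 ⇒ word 0x0c00 (big)
  opcode bits[15:11]=0x1: or/RR
  rd@[10:9]=0x2 ⇒ cx
  rs@[8:7]=0x0 ⇒ ax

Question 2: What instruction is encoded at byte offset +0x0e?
+0x0e: 63 80 ⇒ word 0x6380 (big)
  top 5b → 0xc → and [RR]
  rd@[10:9]=0x1 ⇒ bx
  rs@[8:7]=0x3 ⇒ dx

and bx, dx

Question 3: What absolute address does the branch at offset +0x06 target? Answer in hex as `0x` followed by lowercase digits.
@+06  big-endian(87 fa) = 0x87fa
  op=0x87fa>>11=0x10 ⇒ jmp (J)
  imm: (w>>0)&0x7ff=0x7fa (s11→-6) → $-6
  target = base 0x255e + off 0x06 + 2 + imm -6 = 0x2560

0x2560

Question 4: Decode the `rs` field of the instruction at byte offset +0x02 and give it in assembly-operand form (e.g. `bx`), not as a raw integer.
@+02  big-endian(0f 80) = 0x0f80
  top 5b → 0x1 → or [RR]
  rd@[10:9]=0x3 ⇒ dx
  rs@[8:7]=0x3 ⇒ dx

dx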